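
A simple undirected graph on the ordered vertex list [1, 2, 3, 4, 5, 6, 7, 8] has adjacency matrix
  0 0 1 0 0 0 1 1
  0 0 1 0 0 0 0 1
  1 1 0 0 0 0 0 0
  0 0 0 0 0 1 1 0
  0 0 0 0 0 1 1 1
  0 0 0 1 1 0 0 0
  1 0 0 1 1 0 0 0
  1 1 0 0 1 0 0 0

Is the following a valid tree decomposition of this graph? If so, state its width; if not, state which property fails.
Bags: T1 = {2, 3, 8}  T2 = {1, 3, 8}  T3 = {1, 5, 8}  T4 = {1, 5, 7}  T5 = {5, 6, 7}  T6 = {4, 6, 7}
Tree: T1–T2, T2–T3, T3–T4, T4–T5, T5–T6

Yes; width 2.

Checking the three conditions: (i) the bags cover all of {1, 2, 3, 4, 5, 6, 7, 8}; (ii) for each edge, some bag contains both endpoints; (iii) the bags containing any fixed vertex form a subtree. All hold, so the decomposition is valid with width 3 − 1 = 2.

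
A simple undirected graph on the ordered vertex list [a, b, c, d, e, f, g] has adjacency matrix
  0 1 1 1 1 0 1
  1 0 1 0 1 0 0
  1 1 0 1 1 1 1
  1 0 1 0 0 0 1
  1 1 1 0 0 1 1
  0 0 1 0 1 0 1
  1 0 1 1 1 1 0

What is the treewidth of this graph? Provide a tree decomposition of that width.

Treewidth 3.
One such decomposition:
Bags: B1 = {a, b, c, e}  B2 = {a, c, e, g}  B3 = {a, c, d, g}  B4 = {c, e, f, g}
Tree: B1–B2, B2–B3, B2–B4

Each bag holds 4 vertices, so the decomposition has width 3, which upper-bounds the treewidth. Conversely, {a, c, d, g} is a clique of size 4, and the vertices of any clique must share a bag in every tree decomposition; so some bag has ≥ 4 vertices and tw(G) ≥ 3. Hence tw(G) = 3 exactly.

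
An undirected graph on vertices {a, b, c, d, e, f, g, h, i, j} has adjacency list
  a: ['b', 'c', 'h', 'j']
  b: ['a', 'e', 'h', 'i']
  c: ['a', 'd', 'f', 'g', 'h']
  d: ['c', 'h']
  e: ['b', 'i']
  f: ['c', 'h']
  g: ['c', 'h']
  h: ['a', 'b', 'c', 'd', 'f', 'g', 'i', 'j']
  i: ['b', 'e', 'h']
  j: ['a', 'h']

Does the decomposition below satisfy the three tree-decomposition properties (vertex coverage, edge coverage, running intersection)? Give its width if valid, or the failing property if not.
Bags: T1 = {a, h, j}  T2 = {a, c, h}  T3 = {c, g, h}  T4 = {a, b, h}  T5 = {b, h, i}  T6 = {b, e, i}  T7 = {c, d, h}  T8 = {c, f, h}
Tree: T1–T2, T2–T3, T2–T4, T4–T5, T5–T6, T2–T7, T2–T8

Yes; width 2.

Vertex coverage: the bags together contain {a, b, c, d, e, f, g, h, i, j}, the full vertex set. Edge coverage: each edge of G has both endpoints in at least one bag. Running intersection: for every vertex, the bags containing it form a connected subtree. All three properties hold, so this is a valid tree decomposition of width max|bag| − 1 = 2, and hence tw(G) ≤ 2.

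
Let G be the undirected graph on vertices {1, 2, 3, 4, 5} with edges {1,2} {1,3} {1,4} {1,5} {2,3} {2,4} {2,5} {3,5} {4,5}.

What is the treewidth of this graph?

3

A width-3 tree decomposition is:
Bags: B1 = {1, 2, 4, 5}  B2 = {1, 2, 3, 5}
Tree: B1–B2
The largest bag has 4 vertices, giving width 3; this decomposition certifies tw(G) ≤ 3. On the other hand G contains the 4-clique {1, 2, 3, 5}. A clique must lie in a single bag of any decomposition, so no decomposition can have width below 3. Therefore the treewidth is 3.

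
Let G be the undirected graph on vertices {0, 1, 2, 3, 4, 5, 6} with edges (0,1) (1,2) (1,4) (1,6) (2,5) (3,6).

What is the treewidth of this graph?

A width-1 tree decomposition is:
Bags: B1 = {1, 4}  B2 = {0, 1}  B3 = {1, 2}  B4 = {2, 5}  B5 = {1, 6}  B6 = {3, 6}
Tree: B1–B2, B1–B3, B3–B4, B2–B5, B5–B6
The largest bag has 2 vertices, giving width 1; this decomposition certifies tw(G) ≤ 1. Since G has at least one edge (e.g. 1–4), it is not an edgeless graph, so tw(G) ≥ 1. The upper and lower bounds meet at 1, so that is the treewidth.

1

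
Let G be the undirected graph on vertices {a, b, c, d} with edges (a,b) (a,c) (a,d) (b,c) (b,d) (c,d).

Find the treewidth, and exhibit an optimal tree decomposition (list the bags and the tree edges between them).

Treewidth 3.
One such decomposition:
Bags: B1 = {a, b, c, d}
Tree: (single bag)

A single bag containing all 4 vertices is trivially a valid decomposition of width 3. Conversely, {a, b, c, d} is a clique of size 4, and the vertices of any clique must share a bag in every tree decomposition; so some bag has ≥ 4 vertices and tw(G) ≥ 3. Combining the bounds, tw(G) = 3.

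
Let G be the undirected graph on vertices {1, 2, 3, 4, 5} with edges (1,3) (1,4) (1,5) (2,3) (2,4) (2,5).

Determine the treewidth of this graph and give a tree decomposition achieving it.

Treewidth 2.
Bags: B1 = {1, 2, 5}  B2 = {1, 2, 4}  B3 = {1, 2, 3}
Tree: B1–B2, B2–B3

Each bag holds 3 vertices, so the decomposition has width 2, which upper-bounds the treewidth. Since 5–2–4–1–5 is a cycle in G, G is not acyclic. Forests are exactly the graphs of treewidth ≤ 1, so tw(G) ≥ 2. The upper and lower bounds meet at 2, so that is the treewidth.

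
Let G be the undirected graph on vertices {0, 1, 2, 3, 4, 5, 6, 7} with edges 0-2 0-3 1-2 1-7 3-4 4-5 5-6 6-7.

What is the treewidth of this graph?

A width-2 tree decomposition is:
Bags: B1 = {0, 3, 4}  B2 = {0, 2, 4}  B3 = {1, 2, 4}  B4 = {1, 4, 7}  B5 = {4, 6, 7}  B6 = {4, 5, 6}
Tree: B1–B2, B2–B3, B3–B4, B4–B5, B5–B6
The largest bag has 3 vertices, giving width 2; this decomposition certifies tw(G) ≤ 2. The edges 4–3–0–2–1–7–6–5–4 form a cycle, so G is not a tree and its treewidth is at least 2. Therefore the treewidth is 2.

2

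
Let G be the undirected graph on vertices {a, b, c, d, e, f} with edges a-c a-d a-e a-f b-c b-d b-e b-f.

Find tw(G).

A width-2 tree decomposition is:
Bags: B1 = {a, b, e}  B2 = {a, b, d}  B3 = {a, b, f}  B4 = {a, b, c}
Tree: B1–B2, B2–B3, B3–B4
Every bag has size at most 3, so the width is 3 − 1 = 2 and tw(G) ≤ 2. For the lower bound, G contains the cycle e–a–d–b–e, so G is not a forest; only forests have treewidth ≤ 1, hence tw(G) ≥ 2. Hence tw(G) = 2 exactly.

2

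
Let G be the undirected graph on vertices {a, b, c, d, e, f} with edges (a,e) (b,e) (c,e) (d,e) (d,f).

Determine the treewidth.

A width-1 tree decomposition is:
Bags: B1 = {d, e}  B2 = {d, f}  B3 = {b, e}  B4 = {c, e}  B5 = {a, e}
Tree: B1–B2, B1–B3, B1–B4, B3–B5
Every bag has size at most 2, so the width is 2 − 1 = 1 and tw(G) ≤ 1. Since G has at least one edge (e.g. e–d), it is not an edgeless graph, so tw(G) ≥ 1. Therefore the treewidth is 1.

1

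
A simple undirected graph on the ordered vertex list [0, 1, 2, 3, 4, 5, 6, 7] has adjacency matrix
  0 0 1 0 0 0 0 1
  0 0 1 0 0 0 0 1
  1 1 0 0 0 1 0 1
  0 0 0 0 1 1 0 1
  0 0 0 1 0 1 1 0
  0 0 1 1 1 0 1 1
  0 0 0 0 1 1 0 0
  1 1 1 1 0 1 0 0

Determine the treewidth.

2

A width-2 tree decomposition is:
Bags: B1 = {2, 5, 7}  B2 = {0, 2, 7}  B3 = {3, 5, 7}  B4 = {3, 4, 5}  B5 = {4, 5, 6}  B6 = {1, 2, 7}
Tree: B1–B2, B1–B3, B3–B4, B4–B5, B2–B6
The largest bag has 3 vertices, giving width 2; this decomposition certifies tw(G) ≤ 2. For the lower bound, the 3 vertices {0, 2, 7} are pairwise adjacent, and any tree decomposition puts a clique entirely inside one bag — forcing width ≥ 2. Therefore the treewidth is 2.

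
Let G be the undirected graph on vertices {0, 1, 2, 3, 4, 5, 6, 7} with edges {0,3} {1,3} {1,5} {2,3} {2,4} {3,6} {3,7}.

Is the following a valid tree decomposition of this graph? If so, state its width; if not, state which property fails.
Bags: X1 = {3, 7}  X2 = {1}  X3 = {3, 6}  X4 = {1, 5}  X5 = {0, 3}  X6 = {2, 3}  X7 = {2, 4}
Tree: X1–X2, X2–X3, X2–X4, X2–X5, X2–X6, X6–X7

No — edge (3,1) lies in no bag.

A tree decomposition must satisfy three properties: every vertex lies in some bag; for every edge, both endpoints lie together in some bag; and for every vertex, the bags containing it form a connected subtree. Here edge (3,1) lies in no bag, so the decomposition is invalid.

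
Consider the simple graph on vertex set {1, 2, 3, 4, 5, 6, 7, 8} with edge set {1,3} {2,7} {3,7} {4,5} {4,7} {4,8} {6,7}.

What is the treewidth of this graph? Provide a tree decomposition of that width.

Every bag has size at most 2, so the width is 2 − 1 = 1 and tw(G) ≤ 1. Any graph with an edge has treewidth ≥ 1, and G has the edge 7–4. The upper and lower bounds meet at 1, so that is the treewidth.

Treewidth 1.
One such decomposition:
Bags: B1 = {4, 7}  B2 = {3, 7}  B3 = {2, 7}  B4 = {4, 8}  B5 = {1, 3}  B6 = {4, 5}  B7 = {6, 7}
Tree: B1–B2, B2–B3, B1–B4, B2–B5, B1–B6, B2–B7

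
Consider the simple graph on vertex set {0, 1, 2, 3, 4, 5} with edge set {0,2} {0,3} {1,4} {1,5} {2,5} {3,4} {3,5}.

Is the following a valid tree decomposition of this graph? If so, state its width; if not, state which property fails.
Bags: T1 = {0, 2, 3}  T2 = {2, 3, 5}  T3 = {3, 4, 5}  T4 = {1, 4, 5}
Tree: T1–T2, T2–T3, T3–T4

Yes; width 2.

Checking the three conditions: (i) the bags cover all of {0, 1, 2, 3, 4, 5}; (ii) for each edge, some bag contains both endpoints; (iii) the bags containing any fixed vertex form a subtree. All hold, so the decomposition is valid with width 3 − 1 = 2.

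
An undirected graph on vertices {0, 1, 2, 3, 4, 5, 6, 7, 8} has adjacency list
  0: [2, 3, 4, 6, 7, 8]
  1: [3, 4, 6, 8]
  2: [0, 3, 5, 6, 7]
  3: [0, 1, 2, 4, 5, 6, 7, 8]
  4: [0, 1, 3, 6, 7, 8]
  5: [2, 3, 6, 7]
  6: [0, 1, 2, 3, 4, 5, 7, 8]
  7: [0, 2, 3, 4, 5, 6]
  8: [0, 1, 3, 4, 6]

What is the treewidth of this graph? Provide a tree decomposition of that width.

Treewidth 4.
One optimal decomposition is:
Bags: B1 = {0, 3, 4, 6, 7}  B2 = {0, 3, 4, 6, 8}  B3 = {1, 3, 4, 6, 8}  B4 = {0, 2, 3, 6, 7}  B5 = {2, 3, 5, 6, 7}
Tree: B1–B2, B2–B3, B1–B4, B4–B5

Each bag holds 5 vertices, so the decomposition has width 4, which upper-bounds the treewidth. Conversely, {0, 2, 3, 6, 7} is a clique of size 5, and the vertices of any clique must share a bag in every tree decomposition; so some bag has ≥ 5 vertices and tw(G) ≥ 4. Hence tw(G) = 4 exactly.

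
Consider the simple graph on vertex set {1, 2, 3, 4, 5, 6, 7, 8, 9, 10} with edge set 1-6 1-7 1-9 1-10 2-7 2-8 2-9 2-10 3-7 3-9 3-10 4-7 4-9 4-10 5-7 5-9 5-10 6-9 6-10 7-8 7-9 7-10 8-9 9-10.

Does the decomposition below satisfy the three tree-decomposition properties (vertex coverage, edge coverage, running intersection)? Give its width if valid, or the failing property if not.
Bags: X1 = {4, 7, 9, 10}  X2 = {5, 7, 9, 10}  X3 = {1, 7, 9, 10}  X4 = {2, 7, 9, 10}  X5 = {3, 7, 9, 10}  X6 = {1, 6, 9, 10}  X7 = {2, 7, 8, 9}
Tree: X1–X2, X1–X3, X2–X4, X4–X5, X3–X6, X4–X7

Yes; width 3.

Vertex coverage: the bags together contain {1, 2, 3, 4, 5, 6, 7, 8, 9, 10}, the full vertex set. Edge coverage: each edge of G has both endpoints in at least one bag. Running intersection: for every vertex, the bags containing it form a connected subtree. All three properties hold, so this is a valid tree decomposition of width max|bag| − 1 = 3, and hence tw(G) ≤ 3.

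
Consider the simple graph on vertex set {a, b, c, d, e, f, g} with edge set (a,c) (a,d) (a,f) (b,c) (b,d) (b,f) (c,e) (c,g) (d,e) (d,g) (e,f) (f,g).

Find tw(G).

3

A width-3 tree decomposition is:
Bags: B1 = {c, d, f, g}  B2 = {c, d, e, f}  B3 = {a, c, d, f}  B4 = {b, c, d, f}
Tree: B1–B2, B2–B3, B3–B4
Every bag has size at most 4, so the width is 4 − 1 = 3 and tw(G) ≤ 3. For the lower bound: the 4 vertex sets {d,g}, {c,e}, {f}, {a} are disjoint, each induces a connected subgraph, and every pair is joined by at least one edge of G. Contracting each set to a single vertex therefore yields K_{4} as a minor, and since treewidth is minor-monotone, tw(G) ≥ tw(K_{4}) = 3. The upper and lower bounds meet at 3, so that is the treewidth.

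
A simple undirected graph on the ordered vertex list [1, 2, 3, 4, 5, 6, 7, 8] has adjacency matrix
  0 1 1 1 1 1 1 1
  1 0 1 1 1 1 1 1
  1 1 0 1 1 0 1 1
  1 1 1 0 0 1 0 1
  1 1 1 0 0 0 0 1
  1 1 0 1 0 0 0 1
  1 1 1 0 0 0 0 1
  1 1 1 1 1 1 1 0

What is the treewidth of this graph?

A width-4 tree decomposition is:
Bags: B1 = {1, 2, 4, 6, 8}  B2 = {1, 2, 3, 4, 8}  B3 = {1, 2, 3, 5, 8}  B4 = {1, 2, 3, 7, 8}
Tree: B1–B2, B2–B3, B3–B4
Every bag has size at most 5, so the width is 5 − 1 = 4 and tw(G) ≤ 4. For the lower bound, the 5 vertices {1, 2, 3, 4, 8} are pairwise adjacent, and any tree decomposition puts a clique entirely inside one bag — forcing width ≥ 4. Combining the bounds, tw(G) = 4.

4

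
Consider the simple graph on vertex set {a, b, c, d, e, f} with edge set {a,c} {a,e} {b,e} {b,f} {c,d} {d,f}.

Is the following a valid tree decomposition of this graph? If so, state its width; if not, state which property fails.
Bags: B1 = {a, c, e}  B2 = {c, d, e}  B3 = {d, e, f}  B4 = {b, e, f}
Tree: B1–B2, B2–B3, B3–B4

Yes; width 2.

Vertex coverage: the bags together contain {a, b, c, d, e, f}, the full vertex set. Edge coverage: each edge of G has both endpoints in at least one bag. Running intersection: for every vertex, the bags containing it form a connected subtree. All three properties hold, so this is a valid tree decomposition of width max|bag| − 1 = 2, and hence tw(G) ≤ 2.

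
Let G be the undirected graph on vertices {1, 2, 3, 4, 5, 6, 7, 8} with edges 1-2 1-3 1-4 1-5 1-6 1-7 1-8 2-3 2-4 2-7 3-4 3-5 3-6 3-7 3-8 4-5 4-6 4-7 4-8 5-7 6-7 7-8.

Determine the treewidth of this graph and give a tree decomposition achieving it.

Every bag has size at most 5, so the width is 5 − 1 = 4 and tw(G) ≤ 4. Conversely, {1, 3, 4, 7, 8} is a clique of size 5, and the vertices of any clique must share a bag in every tree decomposition; so some bag has ≥ 5 vertices and tw(G) ≥ 4. Hence tw(G) = 4 exactly.

Treewidth 4.
One such decomposition:
Bags: B1 = {1, 3, 4, 6, 7}  B2 = {1, 2, 3, 4, 7}  B3 = {1, 3, 4, 7, 8}  B4 = {1, 3, 4, 5, 7}
Tree: B1–B2, B2–B3, B1–B4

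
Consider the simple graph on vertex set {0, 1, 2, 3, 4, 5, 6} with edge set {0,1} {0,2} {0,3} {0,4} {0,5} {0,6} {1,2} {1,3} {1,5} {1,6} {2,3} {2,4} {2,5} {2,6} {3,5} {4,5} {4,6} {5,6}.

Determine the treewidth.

4

A width-4 tree decomposition is:
Bags: B1 = {0, 2, 4, 5, 6}  B2 = {0, 1, 2, 5, 6}  B3 = {0, 1, 2, 3, 5}
Tree: B1–B2, B2–B3
Each bag holds 5 vertices, so the decomposition has width 4, which upper-bounds the treewidth. Conversely, {0, 1, 2, 3, 5} is a clique of size 5, and the vertices of any clique must share a bag in every tree decomposition; so some bag has ≥ 5 vertices and tw(G) ≥ 4. Combining the bounds, tw(G) = 4.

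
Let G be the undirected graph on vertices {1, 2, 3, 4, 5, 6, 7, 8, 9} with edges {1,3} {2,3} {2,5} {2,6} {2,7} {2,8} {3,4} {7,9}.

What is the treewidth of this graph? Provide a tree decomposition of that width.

The largest bag has 2 vertices, giving width 1; this decomposition certifies tw(G) ≤ 1. G has an edge, so its treewidth is at least 1. Hence tw(G) = 1 exactly.

Treewidth 1.
Bags: B1 = {2, 3}  B2 = {2, 7}  B3 = {3, 4}  B4 = {7, 9}  B5 = {2, 8}  B6 = {2, 5}  B7 = {1, 3}  B8 = {2, 6}
Tree: B1–B2, B1–B3, B2–B4, B1–B5, B5–B6, B3–B7, B1–B8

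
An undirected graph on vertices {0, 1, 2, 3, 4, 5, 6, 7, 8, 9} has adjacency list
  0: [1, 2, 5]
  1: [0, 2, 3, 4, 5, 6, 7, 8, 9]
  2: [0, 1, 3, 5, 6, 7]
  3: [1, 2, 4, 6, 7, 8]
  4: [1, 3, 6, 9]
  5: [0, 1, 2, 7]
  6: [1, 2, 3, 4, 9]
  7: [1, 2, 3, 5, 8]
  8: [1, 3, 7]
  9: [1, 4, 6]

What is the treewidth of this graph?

3

A width-3 tree decomposition is:
Bags: B1 = {1, 2, 3, 6}  B2 = {1, 2, 3, 7}  B3 = {1, 2, 5, 7}  B4 = {1, 3, 7, 8}  B5 = {0, 1, 2, 5}  B6 = {1, 3, 4, 6}  B7 = {1, 4, 6, 9}
Tree: B1–B2, B2–B3, B2–B4, B3–B5, B1–B6, B6–B7
Each bag holds 4 vertices, so the decomposition has width 3, which upper-bounds the treewidth. For the lower bound, the 4 vertices {1, 3, 7, 8} are pairwise adjacent, and any tree decomposition puts a clique entirely inside one bag — forcing width ≥ 3. Therefore the treewidth is 3.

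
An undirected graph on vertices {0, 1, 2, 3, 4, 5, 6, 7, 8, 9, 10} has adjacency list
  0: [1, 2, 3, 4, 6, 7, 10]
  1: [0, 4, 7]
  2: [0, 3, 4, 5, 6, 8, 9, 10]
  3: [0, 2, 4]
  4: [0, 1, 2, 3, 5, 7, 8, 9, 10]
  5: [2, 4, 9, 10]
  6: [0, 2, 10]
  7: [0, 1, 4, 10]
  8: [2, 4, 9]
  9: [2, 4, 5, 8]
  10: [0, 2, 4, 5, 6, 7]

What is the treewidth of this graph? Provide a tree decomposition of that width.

Treewidth 3.
One such decomposition:
Bags: B1 = {0, 1, 4, 7}  B2 = {0, 4, 7, 10}  B3 = {0, 2, 4, 10}  B4 = {0, 2, 3, 4}  B5 = {2, 4, 5, 10}  B6 = {2, 4, 5, 9}  B7 = {0, 2, 6, 10}  B8 = {2, 4, 8, 9}
Tree: B1–B2, B2–B3, B3–B4, B3–B5, B5–B6, B3–B7, B6–B8

The largest bag has 4 vertices, giving width 3; this decomposition certifies tw(G) ≤ 3. For the lower bound, the 4 vertices {0, 1, 4, 7} are pairwise adjacent, and any tree decomposition puts a clique entirely inside one bag — forcing width ≥ 3. Hence tw(G) = 3 exactly.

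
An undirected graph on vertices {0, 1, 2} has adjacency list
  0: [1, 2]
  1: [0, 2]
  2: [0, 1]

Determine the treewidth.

2

A width-2 tree decomposition is:
Bags: B1 = {0, 1, 2}
Tree: (single bag)
With just one bag of size 3, the width is 3 − 1 = 2, so tw(G) ≤ 2. On the other hand G contains the 3-clique {0, 1, 2}. A clique must lie in a single bag of any decomposition, so no decomposition can have width below 2. Therefore the treewidth is 2.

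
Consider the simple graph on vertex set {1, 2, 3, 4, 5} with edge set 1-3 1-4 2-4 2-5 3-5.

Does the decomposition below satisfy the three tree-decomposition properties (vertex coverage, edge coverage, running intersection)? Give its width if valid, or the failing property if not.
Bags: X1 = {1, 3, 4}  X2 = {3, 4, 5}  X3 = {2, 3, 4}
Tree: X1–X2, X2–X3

No — edge (5,2) lies in no bag.

A tree decomposition must satisfy three properties: every vertex lies in some bag; for every edge, both endpoints lie together in some bag; and for every vertex, the bags containing it form a connected subtree. Here edge (5,2) lies in no bag, so the decomposition is invalid.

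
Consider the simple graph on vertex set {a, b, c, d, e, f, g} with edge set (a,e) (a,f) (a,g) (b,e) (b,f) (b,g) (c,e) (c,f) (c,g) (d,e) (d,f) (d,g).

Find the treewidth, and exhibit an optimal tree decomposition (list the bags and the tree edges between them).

Each bag holds 4 vertices, so the decomposition has width 3, which upper-bounds the treewidth. For the lower bound: the 4 vertex sets {c,f}, {b,e}, {g}, {d} are disjoint, each induces a connected subgraph, and every pair is joined by at least one edge of G. Contracting each set to a single vertex therefore yields K_{4} as a minor, and since treewidth is minor-monotone, tw(G) ≥ tw(K_{4}) = 3. Hence tw(G) = 3 exactly.

Treewidth 3.
One such decomposition:
Bags: B1 = {c, e, f, g}  B2 = {b, e, f, g}  B3 = {d, e, f, g}  B4 = {a, e, f, g}
Tree: B1–B2, B2–B3, B3–B4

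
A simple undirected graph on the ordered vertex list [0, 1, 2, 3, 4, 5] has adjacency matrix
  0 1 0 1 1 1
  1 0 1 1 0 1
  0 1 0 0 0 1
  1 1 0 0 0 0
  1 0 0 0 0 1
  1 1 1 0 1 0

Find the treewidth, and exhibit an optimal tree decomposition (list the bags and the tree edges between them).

Every bag has size at most 3, so the width is 3 − 1 = 2 and tw(G) ≤ 2. For the lower bound, the 3 vertices {0, 1, 3} are pairwise adjacent, and any tree decomposition puts a clique entirely inside one bag — forcing width ≥ 2. Therefore the treewidth is 2.

Treewidth 2.
Bags: B1 = {0, 1, 5}  B2 = {0, 1, 3}  B3 = {1, 2, 5}  B4 = {0, 4, 5}
Tree: B1–B2, B1–B3, B1–B4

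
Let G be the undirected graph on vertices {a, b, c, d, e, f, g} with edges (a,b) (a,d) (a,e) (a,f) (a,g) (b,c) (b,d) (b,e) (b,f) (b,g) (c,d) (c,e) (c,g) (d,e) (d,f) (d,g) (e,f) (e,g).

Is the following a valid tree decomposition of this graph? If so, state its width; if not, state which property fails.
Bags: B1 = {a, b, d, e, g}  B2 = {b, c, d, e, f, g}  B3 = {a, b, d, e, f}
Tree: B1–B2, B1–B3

No — bags containing vertex f are not connected in the tree.

A tree decomposition must satisfy three properties: every vertex lies in some bag; for every edge, both endpoints lie together in some bag; and for every vertex, the bags containing it form a connected subtree. Here bags containing vertex f are not connected in the tree, so the decomposition is invalid.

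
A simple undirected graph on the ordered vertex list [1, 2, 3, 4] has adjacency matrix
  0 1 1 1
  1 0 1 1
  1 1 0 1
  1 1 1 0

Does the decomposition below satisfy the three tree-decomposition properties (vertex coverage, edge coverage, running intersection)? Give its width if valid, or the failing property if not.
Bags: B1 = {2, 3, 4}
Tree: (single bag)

A tree decomposition must satisfy three properties: every vertex lies in some bag; for every edge, both endpoints lie together in some bag; and for every vertex, the bags containing it form a connected subtree. Here vertex 1 appears in no bag, so the decomposition is invalid.

No — vertex 1 appears in no bag.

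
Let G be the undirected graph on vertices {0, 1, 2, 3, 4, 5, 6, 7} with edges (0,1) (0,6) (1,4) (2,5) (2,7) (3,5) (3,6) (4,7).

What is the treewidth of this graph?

A width-2 tree decomposition is:
Bags: B1 = {1, 4, 7}  B2 = {1, 2, 7}  B3 = {1, 2, 5}  B4 = {1, 3, 5}  B5 = {1, 3, 6}  B6 = {0, 1, 6}
Tree: B1–B2, B2–B3, B3–B4, B4–B5, B5–B6
Every bag has size at most 3, so the width is 3 − 1 = 2 and tw(G) ≤ 2. Since 1–4–7–2–5–3–6–0–1 is a cycle in G, G is not acyclic. Forests are exactly the graphs of treewidth ≤ 1, so tw(G) ≥ 2. Hence tw(G) = 2 exactly.

2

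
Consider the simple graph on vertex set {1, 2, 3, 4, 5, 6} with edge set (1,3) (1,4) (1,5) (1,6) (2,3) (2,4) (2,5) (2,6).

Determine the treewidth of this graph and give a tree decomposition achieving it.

The largest bag has 3 vertices, giving width 2; this decomposition certifies tw(G) ≤ 2. For the lower bound, G contains the cycle 2–5–1–6–2, so G is not a forest; only forests have treewidth ≤ 1, hence tw(G) ≥ 2. Therefore the treewidth is 2.

Treewidth 2.
One optimal decomposition is:
Bags: B1 = {1, 2, 5}  B2 = {1, 2, 6}  B3 = {1, 2, 4}  B4 = {1, 2, 3}
Tree: B1–B2, B2–B3, B3–B4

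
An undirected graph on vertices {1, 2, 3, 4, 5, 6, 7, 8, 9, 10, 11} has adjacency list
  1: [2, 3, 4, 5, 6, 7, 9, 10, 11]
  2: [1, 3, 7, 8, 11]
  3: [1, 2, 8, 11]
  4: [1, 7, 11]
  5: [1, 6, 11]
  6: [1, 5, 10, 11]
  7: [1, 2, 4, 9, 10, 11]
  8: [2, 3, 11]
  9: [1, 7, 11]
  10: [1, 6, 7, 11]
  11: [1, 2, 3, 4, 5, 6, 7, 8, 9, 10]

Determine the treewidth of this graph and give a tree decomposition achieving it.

Every bag has size at most 4, so the width is 4 − 1 = 3 and tw(G) ≤ 3. Conversely, {2, 3, 8, 11} is a clique of size 4, and the vertices of any clique must share a bag in every tree decomposition; so some bag has ≥ 4 vertices and tw(G) ≥ 3. The upper and lower bounds meet at 3, so that is the treewidth.

Treewidth 3.
Bags: B1 = {1, 2, 7, 11}  B2 = {1, 2, 3, 11}  B3 = {1, 7, 9, 11}  B4 = {1, 7, 10, 11}  B5 = {1, 4, 7, 11}  B6 = {1, 6, 10, 11}  B7 = {1, 5, 6, 11}  B8 = {2, 3, 8, 11}
Tree: B1–B2, B1–B3, B3–B4, B3–B5, B4–B6, B6–B7, B2–B8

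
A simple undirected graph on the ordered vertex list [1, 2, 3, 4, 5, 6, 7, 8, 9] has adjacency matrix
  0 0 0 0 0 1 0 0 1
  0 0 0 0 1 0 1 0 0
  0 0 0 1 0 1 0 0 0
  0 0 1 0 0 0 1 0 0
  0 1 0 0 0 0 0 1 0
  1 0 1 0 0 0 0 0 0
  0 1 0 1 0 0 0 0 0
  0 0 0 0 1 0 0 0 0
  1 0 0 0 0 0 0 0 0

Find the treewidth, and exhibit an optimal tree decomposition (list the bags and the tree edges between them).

The largest bag has 2 vertices, giving width 1; this decomposition certifies tw(G) ≤ 1. Since G has at least one edge (e.g. 8–5), it is not an edgeless graph, so tw(G) ≥ 1. Hence tw(G) = 1 exactly.

Treewidth 1.
Bags: B1 = {5, 8}  B2 = {2, 5}  B3 = {2, 7}  B4 = {4, 7}  B5 = {3, 4}  B6 = {3, 6}  B7 = {1, 6}  B8 = {1, 9}
Tree: B1–B2, B2–B3, B3–B4, B4–B5, B5–B6, B6–B7, B7–B8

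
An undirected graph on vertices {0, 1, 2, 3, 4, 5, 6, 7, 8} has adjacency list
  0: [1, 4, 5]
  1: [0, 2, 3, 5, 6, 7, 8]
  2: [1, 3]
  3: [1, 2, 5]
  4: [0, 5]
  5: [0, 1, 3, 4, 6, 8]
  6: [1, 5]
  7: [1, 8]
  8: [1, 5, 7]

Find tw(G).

A width-2 tree decomposition is:
Bags: B1 = {1, 3, 5}  B2 = {0, 1, 5}  B3 = {1, 5, 8}  B4 = {0, 4, 5}  B5 = {1, 2, 3}  B6 = {1, 7, 8}  B7 = {1, 5, 6}
Tree: B1–B2, B2–B3, B2–B4, B1–B5, B3–B6, B3–B7
Every bag has size at most 3, so the width is 3 − 1 = 2 and tw(G) ≤ 2. Conversely, {1, 2, 3} is a clique of size 3, and the vertices of any clique must share a bag in every tree decomposition; so some bag has ≥ 3 vertices and tw(G) ≥ 2. Combining the bounds, tw(G) = 2.

2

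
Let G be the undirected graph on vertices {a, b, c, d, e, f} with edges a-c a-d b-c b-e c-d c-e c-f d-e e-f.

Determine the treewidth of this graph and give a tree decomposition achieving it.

The largest bag has 3 vertices, giving width 2; this decomposition certifies tw(G) ≤ 2. For the lower bound, the 3 vertices {c, d, e} are pairwise adjacent, and any tree decomposition puts a clique entirely inside one bag — forcing width ≥ 2. Therefore the treewidth is 2.

Treewidth 2.
Bags: B1 = {c, e, f}  B2 = {c, d, e}  B3 = {a, c, d}  B4 = {b, c, e}
Tree: B1–B2, B2–B3, B2–B4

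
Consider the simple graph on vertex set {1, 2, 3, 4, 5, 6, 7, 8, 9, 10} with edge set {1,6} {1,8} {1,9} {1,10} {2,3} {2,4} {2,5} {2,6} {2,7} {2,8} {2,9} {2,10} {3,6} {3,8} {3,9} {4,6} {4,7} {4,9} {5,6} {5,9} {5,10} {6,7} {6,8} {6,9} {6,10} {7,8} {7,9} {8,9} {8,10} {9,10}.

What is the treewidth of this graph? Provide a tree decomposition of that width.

Treewidth 4.
Bags: B1 = {2, 3, 6, 8, 9}  B2 = {2, 6, 8, 9, 10}  B3 = {1, 6, 8, 9, 10}  B4 = {2, 5, 6, 9, 10}  B5 = {2, 6, 7, 8, 9}  B6 = {2, 4, 6, 7, 9}
Tree: B1–B2, B2–B3, B2–B4, B1–B5, B5–B6

Each bag holds 5 vertices, so the decomposition has width 4, which upper-bounds the treewidth. On the other hand G contains the 5-clique {1, 6, 8, 9, 10}. A clique must lie in a single bag of any decomposition, so no decomposition can have width below 4. The upper and lower bounds meet at 4, so that is the treewidth.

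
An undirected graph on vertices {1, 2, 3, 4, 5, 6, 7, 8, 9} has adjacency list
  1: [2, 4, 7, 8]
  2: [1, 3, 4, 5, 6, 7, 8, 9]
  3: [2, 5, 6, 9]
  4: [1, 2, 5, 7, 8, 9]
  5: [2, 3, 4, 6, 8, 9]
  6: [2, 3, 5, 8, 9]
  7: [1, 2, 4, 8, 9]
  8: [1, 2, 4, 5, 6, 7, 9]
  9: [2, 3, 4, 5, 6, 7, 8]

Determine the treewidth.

4

A width-4 tree decomposition is:
Bags: B1 = {2, 5, 6, 8, 9}  B2 = {2, 3, 5, 6, 9}  B3 = {2, 4, 5, 8, 9}  B4 = {2, 4, 7, 8, 9}  B5 = {1, 2, 4, 7, 8}
Tree: B1–B2, B1–B3, B3–B4, B4–B5
Every bag has size at most 5, so the width is 5 − 1 = 4 and tw(G) ≤ 4. For the lower bound, the 5 vertices {1, 2, 4, 7, 8} are pairwise adjacent, and any tree decomposition puts a clique entirely inside one bag — forcing width ≥ 4. Hence tw(G) = 4 exactly.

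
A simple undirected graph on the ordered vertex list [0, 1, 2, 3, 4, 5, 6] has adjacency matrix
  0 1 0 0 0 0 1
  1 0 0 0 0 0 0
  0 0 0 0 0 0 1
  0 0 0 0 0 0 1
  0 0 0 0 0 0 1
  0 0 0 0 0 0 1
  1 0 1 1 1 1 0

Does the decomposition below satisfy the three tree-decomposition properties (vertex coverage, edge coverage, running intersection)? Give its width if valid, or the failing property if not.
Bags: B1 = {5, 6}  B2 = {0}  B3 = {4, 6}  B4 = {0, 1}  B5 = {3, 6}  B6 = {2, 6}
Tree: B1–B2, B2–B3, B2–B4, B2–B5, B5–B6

No — edge (6,0) lies in no bag.

A tree decomposition must satisfy three properties: every vertex lies in some bag; for every edge, both endpoints lie together in some bag; and for every vertex, the bags containing it form a connected subtree. Here edge (6,0) lies in no bag, so the decomposition is invalid.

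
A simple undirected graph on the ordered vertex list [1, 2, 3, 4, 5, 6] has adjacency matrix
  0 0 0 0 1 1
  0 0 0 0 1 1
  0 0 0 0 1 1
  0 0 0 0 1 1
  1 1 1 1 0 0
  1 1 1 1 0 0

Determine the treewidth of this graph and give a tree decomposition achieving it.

Treewidth 2.
Bags: B1 = {3, 5, 6}  B2 = {1, 5, 6}  B3 = {2, 5, 6}  B4 = {4, 5, 6}
Tree: B1–B2, B2–B3, B3–B4

Each bag holds 3 vertices, so the decomposition has width 2, which upper-bounds the treewidth. The edges 3–6–1–5–3 form a cycle, so G is not a tree and its treewidth is at least 2. Therefore the treewidth is 2.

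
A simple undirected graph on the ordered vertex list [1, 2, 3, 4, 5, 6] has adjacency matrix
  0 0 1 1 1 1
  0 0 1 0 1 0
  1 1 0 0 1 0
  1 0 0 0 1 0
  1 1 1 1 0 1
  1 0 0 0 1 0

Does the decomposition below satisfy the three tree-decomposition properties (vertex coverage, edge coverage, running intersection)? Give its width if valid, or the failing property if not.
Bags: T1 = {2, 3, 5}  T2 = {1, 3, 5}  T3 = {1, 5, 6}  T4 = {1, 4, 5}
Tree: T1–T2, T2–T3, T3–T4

Every vertex of G appears in some bag (union = {1, 2, 3, 4, 5, 6}); every edge is covered by a bag; and for each vertex v the set of bags containing v is connected in the bag tree. The decomposition is therefore valid. The largest bag has 3 vertices, so the width is 2.

Yes; width 2.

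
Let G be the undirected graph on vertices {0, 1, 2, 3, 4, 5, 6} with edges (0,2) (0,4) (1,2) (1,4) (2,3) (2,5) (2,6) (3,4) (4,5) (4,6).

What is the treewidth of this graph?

2

A width-2 tree decomposition is:
Bags: B1 = {2, 4, 6}  B2 = {2, 3, 4}  B3 = {2, 4, 5}  B4 = {1, 2, 4}  B5 = {0, 2, 4}
Tree: B1–B2, B2–B3, B3–B4, B4–B5
Every bag has size at most 3, so the width is 3 − 1 = 2 and tw(G) ≤ 2. The edges 4–6–2–3–4 form a cycle, so G is not a tree and its treewidth is at least 2. Therefore the treewidth is 2.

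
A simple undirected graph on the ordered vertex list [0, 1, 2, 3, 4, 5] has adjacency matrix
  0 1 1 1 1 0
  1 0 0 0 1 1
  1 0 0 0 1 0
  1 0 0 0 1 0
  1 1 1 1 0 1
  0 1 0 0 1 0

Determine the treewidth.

A width-2 tree decomposition is:
Bags: B1 = {0, 3, 4}  B2 = {0, 1, 4}  B3 = {0, 2, 4}  B4 = {1, 4, 5}
Tree: B1–B2, B2–B3, B2–B4
The largest bag has 3 vertices, giving width 2; this decomposition certifies tw(G) ≤ 2. On the other hand G contains the 3-clique {0, 1, 4}. A clique must lie in a single bag of any decomposition, so no decomposition can have width below 2. Combining the bounds, tw(G) = 2.

2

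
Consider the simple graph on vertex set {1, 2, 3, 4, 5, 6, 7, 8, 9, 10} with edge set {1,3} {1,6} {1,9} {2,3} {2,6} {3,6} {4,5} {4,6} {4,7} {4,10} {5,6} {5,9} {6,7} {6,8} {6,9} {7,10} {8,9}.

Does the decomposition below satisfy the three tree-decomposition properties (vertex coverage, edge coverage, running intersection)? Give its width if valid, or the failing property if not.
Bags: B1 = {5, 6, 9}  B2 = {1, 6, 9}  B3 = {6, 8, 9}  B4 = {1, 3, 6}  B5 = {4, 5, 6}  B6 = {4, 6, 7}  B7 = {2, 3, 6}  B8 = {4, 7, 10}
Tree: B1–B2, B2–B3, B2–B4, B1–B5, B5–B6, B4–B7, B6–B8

Yes; width 2.

Vertex coverage: the bags together contain {1, 2, 3, 4, 5, 6, 7, 8, 9, 10}, the full vertex set. Edge coverage: each edge of G has both endpoints in at least one bag. Running intersection: for every vertex, the bags containing it form a connected subtree. All three properties hold, so this is a valid tree decomposition of width max|bag| − 1 = 2, and hence tw(G) ≤ 2.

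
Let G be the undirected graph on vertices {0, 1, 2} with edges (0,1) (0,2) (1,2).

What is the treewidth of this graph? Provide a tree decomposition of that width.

Treewidth 2.
Bags: B1 = {0, 1, 2}
Tree: (single bag)

A single bag containing all 3 vertices is trivially a valid decomposition of width 2. On the other hand G contains the 3-clique {0, 1, 2}. A clique must lie in a single bag of any decomposition, so no decomposition can have width below 2. Therefore the treewidth is 2.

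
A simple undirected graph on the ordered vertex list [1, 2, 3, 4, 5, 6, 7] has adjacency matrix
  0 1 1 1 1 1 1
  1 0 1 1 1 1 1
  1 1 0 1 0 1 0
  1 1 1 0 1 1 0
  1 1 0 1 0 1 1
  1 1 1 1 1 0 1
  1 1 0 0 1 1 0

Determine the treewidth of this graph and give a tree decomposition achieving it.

Treewidth 4.
One such decomposition:
Bags: B1 = {1, 2, 4, 5, 6}  B2 = {1, 2, 5, 6, 7}  B3 = {1, 2, 3, 4, 6}
Tree: B1–B2, B1–B3

Every bag has size at most 5, so the width is 5 − 1 = 4 and tw(G) ≤ 4. For the lower bound, the 5 vertices {1, 2, 3, 4, 6} are pairwise adjacent, and any tree decomposition puts a clique entirely inside one bag — forcing width ≥ 4. Hence tw(G) = 4 exactly.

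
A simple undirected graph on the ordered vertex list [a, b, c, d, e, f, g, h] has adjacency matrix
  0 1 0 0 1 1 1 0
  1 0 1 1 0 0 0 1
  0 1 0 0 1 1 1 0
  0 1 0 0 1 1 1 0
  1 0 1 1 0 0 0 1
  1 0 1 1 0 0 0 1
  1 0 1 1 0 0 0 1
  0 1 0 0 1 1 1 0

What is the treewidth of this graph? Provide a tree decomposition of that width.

Every bag has size at most 5, so the width is 5 − 1 = 4 and tw(G) ≤ 4. For the lower bound: the 5 vertex sets {e,h}, {c,f}, {b,d}, {g}, {a} are disjoint, each induces a connected subgraph, and every pair is joined by at least one edge of G. Contracting each set to a single vertex therefore yields K_{5} as a minor, and since treewidth is minor-monotone, tw(G) ≥ tw(K_{5}) = 4. The upper and lower bounds meet at 4, so that is the treewidth.

Treewidth 4.
Bags: B1 = {b, e, f, g, h}  B2 = {b, c, e, f, g}  B3 = {b, d, e, f, g}  B4 = {a, b, e, f, g}
Tree: B1–B2, B2–B3, B3–B4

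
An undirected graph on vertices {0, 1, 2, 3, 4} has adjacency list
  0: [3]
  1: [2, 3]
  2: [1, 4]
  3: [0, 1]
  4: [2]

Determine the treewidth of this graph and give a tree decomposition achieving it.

Treewidth 1.
One optimal decomposition is:
Bags: B1 = {0, 3}  B2 = {1, 3}  B3 = {1, 2}  B4 = {2, 4}
Tree: B1–B2, B2–B3, B3–B4

Every bag has size at most 2, so the width is 2 − 1 = 1 and tw(G) ≤ 1. G has an edge, so its treewidth is at least 1. Combining the bounds, tw(G) = 1.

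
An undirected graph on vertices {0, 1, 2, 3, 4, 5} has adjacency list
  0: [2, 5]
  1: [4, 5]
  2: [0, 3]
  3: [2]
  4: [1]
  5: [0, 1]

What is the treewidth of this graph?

1

A width-1 tree decomposition is:
Bags: B1 = {1, 4}  B2 = {1, 5}  B3 = {0, 5}  B4 = {0, 2}  B5 = {2, 3}
Tree: B1–B2, B2–B3, B3–B4, B4–B5
Every bag has size at most 2, so the width is 2 − 1 = 1 and tw(G) ≤ 1. G has an edge, so its treewidth is at least 1. The upper and lower bounds meet at 1, so that is the treewidth.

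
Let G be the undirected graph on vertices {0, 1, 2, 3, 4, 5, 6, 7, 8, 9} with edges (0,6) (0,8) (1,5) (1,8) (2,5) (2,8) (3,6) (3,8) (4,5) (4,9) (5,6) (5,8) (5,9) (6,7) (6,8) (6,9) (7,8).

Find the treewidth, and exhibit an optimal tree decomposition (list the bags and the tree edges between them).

The largest bag has 3 vertices, giving width 2; this decomposition certifies tw(G) ≤ 2. Conversely, {1, 5, 8} is a clique of size 3, and the vertices of any clique must share a bag in every tree decomposition; so some bag has ≥ 3 vertices and tw(G) ≥ 2. Combining the bounds, tw(G) = 2.

Treewidth 2.
Bags: B1 = {5, 6, 8}  B2 = {2, 5, 8}  B3 = {0, 6, 8}  B4 = {1, 5, 8}  B5 = {5, 6, 9}  B6 = {3, 6, 8}  B7 = {4, 5, 9}  B8 = {6, 7, 8}
Tree: B1–B2, B1–B3, B2–B4, B1–B5, B1–B6, B5–B7, B6–B8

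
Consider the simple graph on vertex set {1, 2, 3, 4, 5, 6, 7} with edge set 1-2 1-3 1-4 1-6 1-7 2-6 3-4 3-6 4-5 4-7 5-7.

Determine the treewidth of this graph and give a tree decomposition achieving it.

Each bag holds 3 vertices, so the decomposition has width 2, which upper-bounds the treewidth. For the lower bound, the 3 vertices {1, 2, 6} are pairwise adjacent, and any tree decomposition puts a clique entirely inside one bag — forcing width ≥ 2. Combining the bounds, tw(G) = 2.

Treewidth 2.
One such decomposition:
Bags: B1 = {1, 4, 7}  B2 = {1, 3, 4}  B3 = {1, 3, 6}  B4 = {1, 2, 6}  B5 = {4, 5, 7}
Tree: B1–B2, B2–B3, B3–B4, B1–B5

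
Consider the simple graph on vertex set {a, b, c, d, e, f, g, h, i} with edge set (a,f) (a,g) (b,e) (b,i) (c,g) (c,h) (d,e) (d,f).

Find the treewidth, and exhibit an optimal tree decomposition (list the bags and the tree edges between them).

Every bag has size at most 2, so the width is 2 − 1 = 1 and tw(G) ≤ 1. G has an edge, so its treewidth is at least 1. Therefore the treewidth is 1.

Treewidth 1.
One such decomposition:
Bags: B1 = {b, i}  B2 = {b, e}  B3 = {d, e}  B4 = {d, f}  B5 = {a, f}  B6 = {a, g}  B7 = {c, g}  B8 = {c, h}
Tree: B1–B2, B2–B3, B3–B4, B4–B5, B5–B6, B6–B7, B7–B8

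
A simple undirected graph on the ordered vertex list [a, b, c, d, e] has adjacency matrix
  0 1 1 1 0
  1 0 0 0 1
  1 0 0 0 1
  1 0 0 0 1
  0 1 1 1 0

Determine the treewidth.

A width-2 tree decomposition is:
Bags: B1 = {a, b, e}  B2 = {a, d, e}  B3 = {a, c, e}
Tree: B1–B2, B2–B3
Each bag holds 3 vertices, so the decomposition has width 2, which upper-bounds the treewidth. For the lower bound, G contains the cycle a–b–e–d–a, so G is not a forest; only forests have treewidth ≤ 1, hence tw(G) ≥ 2. Therefore the treewidth is 2.

2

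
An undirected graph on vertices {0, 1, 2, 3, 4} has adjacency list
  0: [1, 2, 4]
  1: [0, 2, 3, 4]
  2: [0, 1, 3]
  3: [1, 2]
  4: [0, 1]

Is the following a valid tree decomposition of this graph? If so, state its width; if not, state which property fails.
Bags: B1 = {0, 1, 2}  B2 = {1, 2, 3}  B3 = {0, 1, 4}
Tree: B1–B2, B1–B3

Yes; width 2.

Checking the three conditions: (i) the bags cover all of {0, 1, 2, 3, 4}; (ii) for each edge, some bag contains both endpoints; (iii) the bags containing any fixed vertex form a subtree. All hold, so the decomposition is valid with width 3 − 1 = 2.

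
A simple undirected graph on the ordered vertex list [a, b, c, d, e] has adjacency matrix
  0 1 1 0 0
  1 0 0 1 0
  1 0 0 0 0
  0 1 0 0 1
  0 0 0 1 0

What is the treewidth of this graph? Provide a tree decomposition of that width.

Treewidth 1.
Bags: B1 = {d, e}  B2 = {b, d}  B3 = {a, b}  B4 = {a, c}
Tree: B1–B2, B2–B3, B3–B4

Each bag holds 2 vertices, so the decomposition has width 1, which upper-bounds the treewidth. G has an edge, so its treewidth is at least 1. Therefore the treewidth is 1.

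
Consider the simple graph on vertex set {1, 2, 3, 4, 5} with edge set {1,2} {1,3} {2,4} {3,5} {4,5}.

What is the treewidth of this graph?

2

A width-2 tree decomposition is:
Bags: B1 = {3, 4, 5}  B2 = {1, 3, 4}  B3 = {1, 2, 4}
Tree: B1–B2, B2–B3
Each bag holds 3 vertices, so the decomposition has width 2, which upper-bounds the treewidth. The edges 4–5–3–1–2–4 form a cycle, so G is not a tree and its treewidth is at least 2. Combining the bounds, tw(G) = 2.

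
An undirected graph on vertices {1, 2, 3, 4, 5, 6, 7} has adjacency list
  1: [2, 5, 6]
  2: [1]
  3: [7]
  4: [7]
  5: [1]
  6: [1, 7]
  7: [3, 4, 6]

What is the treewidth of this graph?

1

A width-1 tree decomposition is:
Bags: B1 = {1, 6}  B2 = {6, 7}  B3 = {3, 7}  B4 = {1, 2}  B5 = {1, 5}  B6 = {4, 7}
Tree: B1–B2, B2–B3, B1–B4, B1–B5, B2–B6
The largest bag has 2 vertices, giving width 1; this decomposition certifies tw(G) ≤ 1. G has an edge, so its treewidth is at least 1. The upper and lower bounds meet at 1, so that is the treewidth.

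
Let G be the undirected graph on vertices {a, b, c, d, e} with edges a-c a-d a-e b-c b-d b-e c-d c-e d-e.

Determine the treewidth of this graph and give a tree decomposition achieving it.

Each bag holds 4 vertices, so the decomposition has width 3, which upper-bounds the treewidth. Conversely, {a, c, d, e} is a clique of size 4, and the vertices of any clique must share a bag in every tree decomposition; so some bag has ≥ 4 vertices and tw(G) ≥ 3. Therefore the treewidth is 3.

Treewidth 3.
Bags: B1 = {b, c, d, e}  B2 = {a, c, d, e}
Tree: B1–B2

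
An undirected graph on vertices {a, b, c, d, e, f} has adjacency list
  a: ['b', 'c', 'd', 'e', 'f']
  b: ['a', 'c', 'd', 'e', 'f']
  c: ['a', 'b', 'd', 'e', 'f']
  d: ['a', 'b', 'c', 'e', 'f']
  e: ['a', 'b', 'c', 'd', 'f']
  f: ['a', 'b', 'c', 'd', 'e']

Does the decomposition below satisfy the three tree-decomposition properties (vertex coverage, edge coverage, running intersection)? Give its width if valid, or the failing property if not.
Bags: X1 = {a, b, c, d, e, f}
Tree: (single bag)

Every vertex of G appears in some bag (union = {a, b, c, d, e, f}); every edge is covered by a bag; and for each vertex v the set of bags containing v is connected in the bag tree. The decomposition is therefore valid. The largest bag has 6 vertices, so the width is 5.

Yes; width 5.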